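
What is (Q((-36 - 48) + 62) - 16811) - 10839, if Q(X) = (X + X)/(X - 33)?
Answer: -138246/5 ≈ -27649.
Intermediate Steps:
Q(X) = 2*X/(-33 + X) (Q(X) = (2*X)/(-33 + X) = 2*X/(-33 + X))
(Q((-36 - 48) + 62) - 16811) - 10839 = (2*((-36 - 48) + 62)/(-33 + ((-36 - 48) + 62)) - 16811) - 10839 = (2*(-84 + 62)/(-33 + (-84 + 62)) - 16811) - 10839 = (2*(-22)/(-33 - 22) - 16811) - 10839 = (2*(-22)/(-55) - 16811) - 10839 = (2*(-22)*(-1/55) - 16811) - 10839 = (⅘ - 16811) - 10839 = -84051/5 - 10839 = -138246/5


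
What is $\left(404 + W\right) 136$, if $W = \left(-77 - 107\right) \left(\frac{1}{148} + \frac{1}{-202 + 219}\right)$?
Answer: $\frac{1972208}{37} \approx 53303.0$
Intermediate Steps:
$W = - \frac{7590}{629}$ ($W = - 184 \left(\frac{1}{148} + \frac{1}{17}\right) = \left(-184\right) \frac{165}{2516} = - \frac{7590}{629} \approx -12.067$)
$\left(404 + W\right) 136 = \left(404 - \frac{7590}{629}\right) 136 = \frac{246526}{629} \cdot 136 = \frac{1972208}{37}$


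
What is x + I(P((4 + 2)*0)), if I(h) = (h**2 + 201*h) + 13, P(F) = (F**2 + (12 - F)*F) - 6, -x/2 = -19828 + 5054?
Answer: 28391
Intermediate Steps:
x = 29548 (x = -2*(-19828 + 5054) = -2*(-14774) = 29548)
P(F) = -6 + F**2 + F*(12 - F) (P(F) = (F**2 + F*(12 - F)) - 6 = -6 + F**2 + F*(12 - F))
I(h) = 13 + h**2 + 201*h
x + I(P((4 + 2)*0)) = 29548 + (13 + (-6 + 12*((4 + 2)*0))**2 + 201*(-6 + 12*((4 + 2)*0))) = 29548 + (13 + (-6 + 12*(6*0))**2 + 201*(-6 + 12*(6*0))) = 29548 + (13 + (-6 + 12*0)**2 + 201*(-6 + 12*0)) = 29548 + (13 + (-6 + 0)**2 + 201*(-6 + 0)) = 29548 + (13 + (-6)**2 + 201*(-6)) = 29548 + (13 + 36 - 1206) = 29548 - 1157 = 28391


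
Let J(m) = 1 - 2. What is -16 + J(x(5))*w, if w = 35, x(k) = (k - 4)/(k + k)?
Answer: -51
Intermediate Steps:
x(k) = (-4 + k)/(2*k) (x(k) = (-4 + k)/((2*k)) = (-4 + k)*(1/(2*k)) = (-4 + k)/(2*k))
J(m) = -1
-16 + J(x(5))*w = -16 - 1*35 = -16 - 35 = -51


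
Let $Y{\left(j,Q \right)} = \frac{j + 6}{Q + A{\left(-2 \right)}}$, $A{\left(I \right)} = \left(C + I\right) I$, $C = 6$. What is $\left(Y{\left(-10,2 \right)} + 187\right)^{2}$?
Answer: $\frac{316969}{9} \approx 35219.0$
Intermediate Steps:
$A{\left(I \right)} = I \left(6 + I\right)$ ($A{\left(I \right)} = \left(6 + I\right) I = I \left(6 + I\right)$)
$Y{\left(j,Q \right)} = \frac{6 + j}{-8 + Q}$ ($Y{\left(j,Q \right)} = \frac{j + 6}{Q - 2 \left(6 - 2\right)} = \frac{6 + j}{Q - 8} = \frac{6 + j}{-8 + Q}$)
$\left(Y{\left(-10,2 \right)} + 187\right)^{2} = \left(\frac{6 - 10}{-8 + 2} + 187\right)^{2} = \left(\frac{1}{-6} \left(-4\right) + 187\right)^{2} = \left(\left(- \frac{1}{6}\right) \left(-4\right) + 187\right)^{2} = \left(\frac{2}{3} + 187\right)^{2} = \left(\frac{563}{3}\right)^{2} = \frac{316969}{9}$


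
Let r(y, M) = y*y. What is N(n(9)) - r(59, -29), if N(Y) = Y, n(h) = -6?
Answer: -3487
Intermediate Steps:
r(y, M) = y²
N(n(9)) - r(59, -29) = -6 - 1*59² = -6 - 1*3481 = -6 - 3481 = -3487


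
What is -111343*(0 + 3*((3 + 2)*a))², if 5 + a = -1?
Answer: -901878300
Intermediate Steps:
a = -6 (a = -5 - 1 = -6)
-111343*(0 + 3*((3 + 2)*a))² = -111343*(0 + 3*((3 + 2)*(-6)))² = -111343*(0 + 3*(5*(-6)))² = -111343*(0 + 3*(-30))² = -111343*(0 - 90)² = -111343*(-90)² = -111343*8100 = -901878300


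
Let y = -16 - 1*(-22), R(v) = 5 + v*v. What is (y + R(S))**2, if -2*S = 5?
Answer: 4761/16 ≈ 297.56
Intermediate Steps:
S = -5/2 (S = -1/2*5 = -5/2 ≈ -2.5000)
R(v) = 5 + v**2
y = 6 (y = -16 + 22 = 6)
(y + R(S))**2 = (6 + (5 + (-5/2)**2))**2 = (6 + (5 + 25/4))**2 = (6 + 45/4)**2 = (69/4)**2 = 4761/16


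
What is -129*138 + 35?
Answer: -17767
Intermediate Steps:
-129*138 + 35 = -17802 + 35 = -17767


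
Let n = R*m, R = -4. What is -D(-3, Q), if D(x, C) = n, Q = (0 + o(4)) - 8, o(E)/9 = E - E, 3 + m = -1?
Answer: -16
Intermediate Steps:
m = -4 (m = -3 - 1 = -4)
o(E) = 0 (o(E) = 9*(E - E) = 9*0 = 0)
n = 16 (n = -4*(-4) = 16)
Q = -8 (Q = (0 + 0) - 8 = 0 - 8 = -8)
D(x, C) = 16
-D(-3, Q) = -1*16 = -16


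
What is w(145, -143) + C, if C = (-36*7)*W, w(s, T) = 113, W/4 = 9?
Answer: -8959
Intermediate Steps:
W = 36 (W = 4*9 = 36)
C = -9072 (C = -36*7*36 = -252*36 = -9072)
w(145, -143) + C = 113 - 9072 = -8959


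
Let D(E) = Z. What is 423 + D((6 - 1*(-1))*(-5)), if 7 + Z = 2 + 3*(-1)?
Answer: 415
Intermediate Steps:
Z = -8 (Z = -7 + (2 + 3*(-1)) = -7 + (2 - 3) = -7 - 1 = -8)
D(E) = -8
423 + D((6 - 1*(-1))*(-5)) = 423 - 8 = 415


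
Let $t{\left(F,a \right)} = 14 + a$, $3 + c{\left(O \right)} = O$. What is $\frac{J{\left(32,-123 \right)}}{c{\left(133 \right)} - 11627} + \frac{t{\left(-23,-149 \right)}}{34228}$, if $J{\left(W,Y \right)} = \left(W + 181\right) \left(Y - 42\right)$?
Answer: $\frac{1201390965}{393519316} \approx 3.0529$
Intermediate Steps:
$c{\left(O \right)} = -3 + O$
$J{\left(W,Y \right)} = \left(-42 + Y\right) \left(181 + W\right)$ ($J{\left(W,Y \right)} = \left(181 + W\right) \left(-42 + Y\right) = \left(-42 + Y\right) \left(181 + W\right)$)
$\frac{J{\left(32,-123 \right)}}{c{\left(133 \right)} - 11627} + \frac{t{\left(-23,-149 \right)}}{34228} = \frac{-7602 - 1344 + 181 \left(-123\right) + 32 \left(-123\right)}{\left(-3 + 133\right) - 11627} + \frac{14 - 149}{34228} = \frac{-7602 - 1344 - 22263 - 3936}{130 - 11627} - \frac{135}{34228} = - \frac{35145}{-11497} - \frac{135}{34228} = \left(-35145\right) \left(- \frac{1}{11497}\right) - \frac{135}{34228} = \frac{35145}{11497} - \frac{135}{34228} = \frac{1201390965}{393519316}$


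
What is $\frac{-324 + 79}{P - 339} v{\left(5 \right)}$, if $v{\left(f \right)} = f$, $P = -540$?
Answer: $\frac{1225}{879} \approx 1.3936$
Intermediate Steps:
$\frac{-324 + 79}{P - 339} v{\left(5 \right)} = \frac{-324 + 79}{-540 - 339} \cdot 5 = - \frac{245}{-879} \cdot 5 = \left(-245\right) \left(- \frac{1}{879}\right) 5 = \frac{245}{879} \cdot 5 = \frac{1225}{879}$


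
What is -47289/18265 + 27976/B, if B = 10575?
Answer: 2180093/38630475 ≈ 0.056435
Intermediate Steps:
-47289/18265 + 27976/B = -47289/18265 + 27976/10575 = 2180093/38630475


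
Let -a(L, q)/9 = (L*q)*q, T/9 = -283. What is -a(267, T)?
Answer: 15588763227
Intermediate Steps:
T = -2547 (T = 9*(-283) = -2547)
a(L, q) = -9*L*q**2 (a(L, q) = -9*L*q*q = -9*L*q**2)
-a(267, T) = -(-9)*267*(-2547)**2 = -(-9)*267*6487209 = -1*(-15588763227) = 15588763227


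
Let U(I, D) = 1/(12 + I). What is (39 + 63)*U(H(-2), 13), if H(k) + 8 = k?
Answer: 51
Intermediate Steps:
H(k) = -8 + k
(39 + 63)*U(H(-2), 13) = (39 + 63)/(12 + (-8 - 2)) = 102/(12 - 10) = 102/2 = 102*(1/2) = 51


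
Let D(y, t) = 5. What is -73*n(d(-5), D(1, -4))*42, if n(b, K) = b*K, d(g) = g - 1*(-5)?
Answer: 0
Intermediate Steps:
d(g) = 5 + g (d(g) = g + 5 = 5 + g)
n(b, K) = K*b
-73*n(d(-5), D(1, -4))*42 = -365*(5 - 5)*42 = -365*0*42 = -73*0*42 = 0*42 = 0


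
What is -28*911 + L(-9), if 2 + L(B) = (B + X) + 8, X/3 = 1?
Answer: -25508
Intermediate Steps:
X = 3 (X = 3*1 = 3)
L(B) = 9 + B (L(B) = -2 + ((B + 3) + 8) = -2 + ((3 + B) + 8) = -2 + (11 + B) = 9 + B)
-28*911 + L(-9) = -28*911 + (9 - 9) = -25508 + 0 = -25508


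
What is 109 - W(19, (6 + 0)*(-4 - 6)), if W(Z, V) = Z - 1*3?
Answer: 93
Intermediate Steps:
W(Z, V) = -3 + Z (W(Z, V) = Z - 3 = -3 + Z)
109 - W(19, (6 + 0)*(-4 - 6)) = 109 - (-3 + 19) = 109 - 1*16 = 109 - 16 = 93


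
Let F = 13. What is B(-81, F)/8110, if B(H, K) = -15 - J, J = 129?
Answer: -72/4055 ≈ -0.017756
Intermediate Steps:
B(H, K) = -144 (B(H, K) = -15 - 1*129 = -15 - 129 = -144)
B(-81, F)/8110 = -144/8110 = -144*1/8110 = -72/4055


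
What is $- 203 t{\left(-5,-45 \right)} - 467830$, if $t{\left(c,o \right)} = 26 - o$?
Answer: $-482243$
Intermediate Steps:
$- 203 t{\left(-5,-45 \right)} - 467830 = - 203 \left(26 - -45\right) - 467830 = - 203 \left(26 + 45\right) - 467830 = \left(-203\right) 71 - 467830 = -14413 - 467830 = -482243$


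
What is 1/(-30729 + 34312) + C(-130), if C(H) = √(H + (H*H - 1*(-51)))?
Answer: 1/3583 + 3*√1869 ≈ 129.70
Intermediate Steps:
C(H) = √(51 + H + H²) (C(H) = √(H + (H² + 51)) = √(H + (51 + H²)) = √(51 + H + H²))
1/(-30729 + 34312) + C(-130) = 1/(-30729 + 34312) + √(51 - 130 + (-130)²) = 1/3583 + √(51 - 130 + 16900) = 1/3583 + √16821 = 1/3583 + 3*√1869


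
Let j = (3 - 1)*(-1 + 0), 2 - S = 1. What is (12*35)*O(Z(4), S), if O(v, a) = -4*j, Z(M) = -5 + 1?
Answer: 3360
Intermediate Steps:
S = 1 (S = 2 - 1*1 = 2 - 1 = 1)
j = -2 (j = 2*(-1) = -2)
Z(M) = -4
O(v, a) = 8 (O(v, a) = -4*(-2) = 8)
(12*35)*O(Z(4), S) = (12*35)*8 = 420*8 = 3360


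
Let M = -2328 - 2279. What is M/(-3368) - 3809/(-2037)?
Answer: 22213171/6860616 ≈ 3.2378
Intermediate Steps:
M = -4607
M/(-3368) - 3809/(-2037) = -4607/(-3368) - 3809/(-2037) = -4607*(-1/3368) - 3809*(-1/2037) = 4607/3368 + 3809/2037 = 22213171/6860616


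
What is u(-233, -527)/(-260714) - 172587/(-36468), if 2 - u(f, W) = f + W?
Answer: 7494676417/1584619692 ≈ 4.7296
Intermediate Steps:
u(f, W) = 2 - W - f (u(f, W) = 2 - (f + W) = 2 - (W + f) = 2 + (-W - f) = 2 - W - f)
u(-233, -527)/(-260714) - 172587/(-36468) = (2 - 1*(-527) - 1*(-233))/(-260714) - 172587/(-36468) = (2 + 527 + 233)*(-1/260714) - 172587*(-1/36468) = 762*(-1/260714) + 57529/12156 = -381/130357 + 57529/12156 = 7494676417/1584619692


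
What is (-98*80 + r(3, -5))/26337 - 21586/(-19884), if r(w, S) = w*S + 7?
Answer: 68743475/87280818 ≈ 0.78761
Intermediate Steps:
r(w, S) = 7 + S*w (r(w, S) = S*w + 7 = 7 + S*w)
(-98*80 + r(3, -5))/26337 - 21586/(-19884) = (-98*80 + (7 - 5*3))/26337 - 21586/(-19884) = (-7840 + (7 - 15))*(1/26337) - 21586*(-1/19884) = (-7840 - 8)*(1/26337) + 10793/9942 = -7848*1/26337 + 10793/9942 = -2616/8779 + 10793/9942 = 68743475/87280818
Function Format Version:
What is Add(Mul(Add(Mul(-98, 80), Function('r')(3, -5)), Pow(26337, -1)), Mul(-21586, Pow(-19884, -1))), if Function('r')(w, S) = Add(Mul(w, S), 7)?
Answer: Rational(68743475, 87280818) ≈ 0.78761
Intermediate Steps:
Function('r')(w, S) = Add(7, Mul(S, w)) (Function('r')(w, S) = Add(Mul(S, w), 7) = Add(7, Mul(S, w)))
Add(Mul(Add(Mul(-98, 80), Function('r')(3, -5)), Pow(26337, -1)), Mul(-21586, Pow(-19884, -1))) = Add(Mul(Add(Mul(-98, 80), Add(7, Mul(-5, 3))), Pow(26337, -1)), Mul(-21586, Pow(-19884, -1))) = Add(Mul(Add(-7840, Add(7, -15)), Rational(1, 26337)), Mul(-21586, Rational(-1, 19884))) = Add(Mul(Add(-7840, -8), Rational(1, 26337)), Rational(10793, 9942)) = Add(Mul(-7848, Rational(1, 26337)), Rational(10793, 9942)) = Add(Rational(-2616, 8779), Rational(10793, 9942)) = Rational(68743475, 87280818)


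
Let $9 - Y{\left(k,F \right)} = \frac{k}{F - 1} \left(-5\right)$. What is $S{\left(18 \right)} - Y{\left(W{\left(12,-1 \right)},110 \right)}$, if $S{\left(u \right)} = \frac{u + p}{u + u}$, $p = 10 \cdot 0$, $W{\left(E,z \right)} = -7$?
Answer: $- \frac{1783}{218} \approx -8.1789$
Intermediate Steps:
$p = 0$
$Y{\left(k,F \right)} = 9 + \frac{5 k}{-1 + F}$ ($Y{\left(k,F \right)} = 9 - \frac{k}{F - 1} \left(-5\right) = 9 - \frac{k}{-1 + F} \left(-5\right) = 9 - - \frac{5 k}{-1 + F} = 9 + \frac{5 k}{-1 + F}$)
$S{\left(u \right)} = \frac{1}{2}$ ($S{\left(u \right)} = \frac{u + 0}{u + u} = \frac{u}{2 u} = u \frac{1}{2 u} = \frac{1}{2}$)
$S{\left(18 \right)} - Y{\left(W{\left(12,-1 \right)},110 \right)} = \frac{1}{2} - \frac{-9 + 5 \left(-7\right) + 9 \cdot 110}{-1 + 110} = \frac{1}{2} - \frac{-9 - 35 + 990}{109} = \frac{1}{2} - \frac{1}{109} \cdot 946 = \frac{1}{2} - \frac{946}{109} = - \frac{1783}{218}$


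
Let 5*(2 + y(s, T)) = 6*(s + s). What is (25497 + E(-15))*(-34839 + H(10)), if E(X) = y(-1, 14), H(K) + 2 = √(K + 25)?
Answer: -4440938383/5 + 127463*√35/5 ≈ -8.8804e+8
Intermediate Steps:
y(s, T) = -2 + 12*s/5 (y(s, T) = -2 + (6*(s + s))/5 = -2 + (6*(2*s))/5 = -2 + (12*s)/5 = -2 + 12*s/5)
H(K) = -2 + √(25 + K) (H(K) = -2 + √(K + 25) = -2 + √(25 + K))
E(X) = -22/5 (E(X) = -2 + (12/5)*(-1) = -2 - 12/5 = -22/5)
(25497 + E(-15))*(-34839 + H(10)) = (25497 - 22/5)*(-34839 + (-2 + √(25 + 10))) = 127463*(-34839 + (-2 + √35))/5 = 127463*(-34841 + √35)/5 = -4440938383/5 + 127463*√35/5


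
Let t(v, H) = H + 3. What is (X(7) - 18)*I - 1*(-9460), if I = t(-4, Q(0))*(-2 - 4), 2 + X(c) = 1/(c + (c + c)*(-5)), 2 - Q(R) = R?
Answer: 211270/21 ≈ 10060.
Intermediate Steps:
Q(R) = 2 - R
X(c) = -2 - 1/(9*c) (X(c) = -2 + 1/(c + (c + c)*(-5)) = -2 + 1/(c + (2*c)*(-5)) = -2 + 1/(c - 10*c) = -2 + 1/(-9*c) = -2 - 1/(9*c))
t(v, H) = 3 + H
I = -30 (I = (3 + (2 - 1*0))*(-2 - 4) = (3 + (2 + 0))*(-6) = (3 + 2)*(-6) = 5*(-6) = -30)
(X(7) - 18)*I - 1*(-9460) = ((-2 - ⅑/7) - 18)*(-30) - 1*(-9460) = ((-2 - ⅑*⅐) - 18)*(-30) + 9460 = ((-2 - 1/63) - 18)*(-30) + 9460 = (-127/63 - 18)*(-30) + 9460 = -1261/63*(-30) + 9460 = 12610/21 + 9460 = 211270/21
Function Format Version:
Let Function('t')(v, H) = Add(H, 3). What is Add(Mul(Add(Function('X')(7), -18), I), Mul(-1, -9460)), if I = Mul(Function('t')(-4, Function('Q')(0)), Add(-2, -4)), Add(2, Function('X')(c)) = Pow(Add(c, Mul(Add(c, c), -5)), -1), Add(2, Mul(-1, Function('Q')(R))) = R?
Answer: Rational(211270, 21) ≈ 10060.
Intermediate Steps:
Function('Q')(R) = Add(2, Mul(-1, R))
Function('X')(c) = Add(-2, Mul(Rational(-1, 9), Pow(c, -1))) (Function('X')(c) = Add(-2, Pow(Add(c, Mul(Add(c, c), -5)), -1)) = Add(-2, Pow(Add(c, Mul(Mul(2, c), -5)), -1)) = Add(-2, Pow(Add(c, Mul(-10, c)), -1)) = Add(-2, Pow(Mul(-9, c), -1)) = Add(-2, Mul(Rational(-1, 9), Pow(c, -1))))
Function('t')(v, H) = Add(3, H)
I = -30 (I = Mul(Add(3, Add(2, Mul(-1, 0))), Add(-2, -4)) = Mul(Add(3, Add(2, 0)), -6) = Mul(Add(3, 2), -6) = Mul(5, -6) = -30)
Add(Mul(Add(Function('X')(7), -18), I), Mul(-1, -9460)) = Add(Mul(Add(Add(-2, Mul(Rational(-1, 9), Pow(7, -1))), -18), -30), Mul(-1, -9460)) = Add(Mul(Add(Add(-2, Mul(Rational(-1, 9), Rational(1, 7))), -18), -30), 9460) = Add(Mul(Add(Add(-2, Rational(-1, 63)), -18), -30), 9460) = Add(Mul(Add(Rational(-127, 63), -18), -30), 9460) = Add(Mul(Rational(-1261, 63), -30), 9460) = Add(Rational(12610, 21), 9460) = Rational(211270, 21)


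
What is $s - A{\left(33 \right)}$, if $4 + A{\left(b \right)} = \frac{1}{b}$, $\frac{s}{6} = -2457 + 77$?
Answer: $- \frac{471109}{33} \approx -14276.0$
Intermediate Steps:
$s = -14280$ ($s = 6 \left(-2457 + 77\right) = 6 \left(-2380\right) = -14280$)
$A{\left(b \right)} = -4 + \frac{1}{b}$
$s - A{\left(33 \right)} = -14280 - \left(-4 + \frac{1}{33}\right) = -14280 - - \frac{131}{33} = -14280 + \frac{131}{33} = - \frac{471109}{33}$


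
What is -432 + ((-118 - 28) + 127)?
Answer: -451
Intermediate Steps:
-432 + ((-118 - 28) + 127) = -432 + (-146 + 127) = -432 - 19 = -451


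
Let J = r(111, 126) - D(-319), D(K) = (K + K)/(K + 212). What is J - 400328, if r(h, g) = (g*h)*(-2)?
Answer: -45828738/107 ≈ -4.2831e+5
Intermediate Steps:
D(K) = 2*K/(212 + K) (D(K) = (2*K)/(212 + K) = 2*K/(212 + K))
r(h, g) = -2*g*h
J = -2993642/107 (J = -2*126*111 - 2*(-319)/(212 - 319) = -27972 - 2*(-319)/(-107) = -27972 - 2*(-319)*(-1)/107 = -27972 - 1*638/107 = -27972 - 638/107 = -2993642/107 ≈ -27978.)
J - 400328 = -2993642/107 - 400328 = -45828738/107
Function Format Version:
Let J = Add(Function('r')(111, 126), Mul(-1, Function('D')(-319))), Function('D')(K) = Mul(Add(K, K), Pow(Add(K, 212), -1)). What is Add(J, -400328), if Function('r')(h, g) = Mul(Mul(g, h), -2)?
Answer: Rational(-45828738, 107) ≈ -4.2831e+5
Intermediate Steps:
Function('D')(K) = Mul(2, K, Pow(Add(212, K), -1)) (Function('D')(K) = Mul(Mul(2, K), Pow(Add(212, K), -1)) = Mul(2, K, Pow(Add(212, K), -1)))
Function('r')(h, g) = Mul(-2, g, h)
J = Rational(-2993642, 107) (J = Add(Mul(-2, 126, 111), Mul(-1, Mul(2, -319, Pow(Add(212, -319), -1)))) = Add(-27972, Mul(-1, Mul(2, -319, Pow(-107, -1)))) = Add(-27972, Mul(-1, Mul(2, -319, Rational(-1, 107)))) = Add(-27972, Mul(-1, Rational(638, 107))) = Add(-27972, Rational(-638, 107)) = Rational(-2993642, 107) ≈ -27978.)
Add(J, -400328) = Add(Rational(-2993642, 107), -400328) = Rational(-45828738, 107)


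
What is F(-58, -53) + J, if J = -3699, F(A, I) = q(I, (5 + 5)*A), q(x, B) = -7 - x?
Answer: -3653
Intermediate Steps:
F(A, I) = -7 - I
F(-58, -53) + J = (-7 - 1*(-53)) - 3699 = (-7 + 53) - 3699 = 46 - 3699 = -3653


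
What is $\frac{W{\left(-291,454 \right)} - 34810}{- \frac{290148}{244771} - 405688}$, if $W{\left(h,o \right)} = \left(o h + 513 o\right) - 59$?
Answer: $- \frac{16135059549}{99300947596} \approx -0.16249$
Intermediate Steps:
$W{\left(h,o \right)} = -59 + 513 o + h o$ ($W{\left(h,o \right)} = \left(h o + 513 o\right) - 59 = \left(513 o + h o\right) - 59 = -59 + 513 o + h o$)
$\frac{W{\left(-291,454 \right)} - 34810}{- \frac{290148}{244771} - 405688} = \frac{\left(-59 + 513 \cdot 454 - 132114\right) - 34810}{- \frac{290148}{244771} - 405688} = \frac{\left(-59 + 232902 - 132114\right) - 34810}{\left(-290148\right) \frac{1}{244771} - 405688} = \frac{100729 - 34810}{- \frac{290148}{244771} - 405688} = \frac{65919}{- \frac{99300947596}{244771}} = 65919 \left(- \frac{244771}{99300947596}\right) = - \frac{16135059549}{99300947596}$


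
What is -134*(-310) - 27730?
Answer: 13810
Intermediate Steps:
-134*(-310) - 27730 = 41540 - 27730 = 13810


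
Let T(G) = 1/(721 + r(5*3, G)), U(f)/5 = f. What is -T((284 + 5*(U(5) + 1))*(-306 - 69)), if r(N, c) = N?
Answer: -1/736 ≈ -0.0013587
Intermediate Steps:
U(f) = 5*f
T(G) = 1/736 (T(G) = 1/(721 + 5*3) = 1/(721 + 15) = 1/736)
-T((284 + 5*(U(5) + 1))*(-306 - 69)) = -1*1/736 = -1/736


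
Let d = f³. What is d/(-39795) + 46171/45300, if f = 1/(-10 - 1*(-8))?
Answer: 244984081/240361800 ≈ 1.0192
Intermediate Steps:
f = -½ (f = 1/(-10 + 8) = 1/(-2) = -½ ≈ -0.50000)
d = -⅛ (d = (-½)³ = -⅛ ≈ -0.12500)
d/(-39795) + 46171/45300 = -⅛/(-39795) + 46171/45300 = -⅛*(-1/39795) + 46171*(1/45300) = 1/318360 + 46171/45300 = 244984081/240361800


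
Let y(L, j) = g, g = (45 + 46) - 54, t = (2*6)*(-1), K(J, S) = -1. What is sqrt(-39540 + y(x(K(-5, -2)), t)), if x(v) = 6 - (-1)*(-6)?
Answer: I*sqrt(39503) ≈ 198.75*I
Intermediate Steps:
t = -12 (t = 12*(-1) = -12)
x(v) = 0 (x(v) = 6 - 1*6 = 6 - 6 = 0)
g = 37 (g = 91 - 54 = 37)
y(L, j) = 37
sqrt(-39540 + y(x(K(-5, -2)), t)) = sqrt(-39540 + 37) = sqrt(-39503) = I*sqrt(39503)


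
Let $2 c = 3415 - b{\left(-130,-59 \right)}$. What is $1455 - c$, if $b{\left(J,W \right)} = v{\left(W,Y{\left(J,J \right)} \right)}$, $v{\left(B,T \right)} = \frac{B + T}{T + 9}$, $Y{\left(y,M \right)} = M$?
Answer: $- \frac{30458}{121} \approx -251.72$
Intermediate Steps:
$v{\left(B,T \right)} = \frac{B + T}{9 + T}$
$b{\left(J,W \right)} = \frac{J + W}{9 + J}$ ($b{\left(J,W \right)} = \frac{W + J}{9 + J} = \frac{J + W}{9 + J}$)
$c = \frac{206513}{121}$ ($c = \frac{3415 - \frac{-130 - 59}{9 - 130}}{2} = \frac{3415 - \frac{1}{-121} \left(-189\right)}{2} = \frac{3415 - \left(- \frac{1}{121}\right) \left(-189\right)}{2} = \frac{3415 - \frac{189}{121}}{2} = \frac{1}{2} \cdot \frac{413026}{121} = \frac{206513}{121} \approx 1706.7$)
$1455 - c = 1455 - \frac{206513}{121} = - \frac{30458}{121}$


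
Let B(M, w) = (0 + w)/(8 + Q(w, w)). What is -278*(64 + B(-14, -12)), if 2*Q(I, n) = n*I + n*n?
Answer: -337631/19 ≈ -17770.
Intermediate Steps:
Q(I, n) = n²/2 + I*n/2 (Q(I, n) = (n*I + n*n)/2 = (I*n + n²)/2 = (n² + I*n)/2 = n²/2 + I*n/2)
B(M, w) = w/(8 + w²) (B(M, w) = (0 + w)/(8 + w*(w + w)/2) = w/(8 + w*(2*w)/2) = w/(8 + w²))
-278*(64 + B(-14, -12)) = -278*(64 - 12/(8 + (-12)²)) = -278*(64 - 12/(8 + 144)) = -278*(64 - 12/152) = -278*(64 - 12*1/152) = -278*(64 - 3/38) = -278*2429/38 = -337631/19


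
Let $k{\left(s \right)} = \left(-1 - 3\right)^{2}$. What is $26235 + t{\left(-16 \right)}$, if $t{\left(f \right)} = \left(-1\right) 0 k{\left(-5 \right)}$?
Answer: $26235$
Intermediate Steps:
$k{\left(s \right)} = 16$ ($k{\left(s \right)} = \left(-4\right)^{2} = 16$)
$t{\left(f \right)} = 0$ ($t{\left(f \right)} = \left(-1\right) 0 \cdot 16 = 0 \cdot 16 = 0$)
$26235 + t{\left(-16 \right)} = 26235 + 0 = 26235$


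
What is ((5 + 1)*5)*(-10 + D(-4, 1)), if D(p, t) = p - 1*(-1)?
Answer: -390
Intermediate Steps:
D(p, t) = 1 + p (D(p, t) = p + 1 = 1 + p)
((5 + 1)*5)*(-10 + D(-4, 1)) = ((5 + 1)*5)*(-10 + (1 - 4)) = (6*5)*(-10 - 3) = 30*(-13) = -390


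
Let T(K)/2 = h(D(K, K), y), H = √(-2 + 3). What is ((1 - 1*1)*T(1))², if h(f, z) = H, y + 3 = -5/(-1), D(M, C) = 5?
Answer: 0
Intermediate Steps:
H = 1 (H = √1 = 1)
y = 2 (y = -3 - 5/(-1) = -3 - 5*(-1) = -3 + 5 = 2)
h(f, z) = 1
T(K) = 2 (T(K) = 2*1 = 2)
((1 - 1*1)*T(1))² = ((1 - 1*1)*2)² = ((1 - 1)*2)² = (0*2)² = 0² = 0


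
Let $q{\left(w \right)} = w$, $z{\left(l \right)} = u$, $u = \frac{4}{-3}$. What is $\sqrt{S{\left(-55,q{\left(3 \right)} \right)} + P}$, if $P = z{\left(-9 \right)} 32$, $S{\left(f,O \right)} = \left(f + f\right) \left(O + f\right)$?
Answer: $\frac{2 \sqrt{12774}}{3} \approx 75.348$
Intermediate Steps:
$u = - \frac{4}{3}$ ($u = 4 \left(- \frac{1}{3}\right) = - \frac{4}{3} \approx -1.3333$)
$z{\left(l \right)} = - \frac{4}{3}$
$S{\left(f,O \right)} = 2 f \left(O + f\right)$
$P = - \frac{128}{3}$ ($P = \left(- \frac{4}{3}\right) 32 = - \frac{128}{3} \approx -42.667$)
$\sqrt{S{\left(-55,q{\left(3 \right)} \right)} + P} = \sqrt{2 \left(-55\right) \left(3 - 55\right) - \frac{128}{3}} = \sqrt{2 \left(-55\right) \left(-52\right) - \frac{128}{3}} = \sqrt{5720 - \frac{128}{3}} = \sqrt{\frac{17032}{3}} = \frac{2 \sqrt{12774}}{3}$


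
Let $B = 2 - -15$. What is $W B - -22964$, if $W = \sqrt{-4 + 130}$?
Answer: $22964 + 51 \sqrt{14} \approx 23155.0$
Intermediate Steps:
$W = 3 \sqrt{14}$ ($W = \sqrt{126} = 3 \sqrt{14} \approx 11.225$)
$B = 17$ ($B = 2 + 15 = 17$)
$W B - -22964 = 3 \sqrt{14} \cdot 17 - -22964 = 51 \sqrt{14} + 22964 = 22964 + 51 \sqrt{14}$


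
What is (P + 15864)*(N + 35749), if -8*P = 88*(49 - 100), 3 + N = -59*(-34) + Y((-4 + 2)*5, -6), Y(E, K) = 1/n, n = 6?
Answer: 1240158675/2 ≈ 6.2008e+8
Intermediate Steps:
Y(E, K) = ⅙ (Y(E, K) = 1/6 = ⅙)
N = 12019/6 (N = -3 + (-59*(-34) + ⅙) = -3 + (2006 + ⅙) = -3 + 12037/6 = 12019/6 ≈ 2003.2)
P = 561 (P = -11*(49 - 100) = -11*(-51) = -⅛*(-4488) = 561)
(P + 15864)*(N + 35749) = (561 + 15864)*(12019/6 + 35749) = 16425*(226513/6) = 1240158675/2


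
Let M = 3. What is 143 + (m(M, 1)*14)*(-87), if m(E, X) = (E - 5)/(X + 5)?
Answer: 549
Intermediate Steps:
m(E, X) = (-5 + E)/(5 + X)
143 + (m(M, 1)*14)*(-87) = 143 + (((-5 + 3)/(5 + 1))*14)*(-87) = 143 + ((-2/6)*14)*(-87) = 143 + (((⅙)*(-2))*14)*(-87) = 143 - ⅓*14*(-87) = 143 - 14/3*(-87) = 143 + 406 = 549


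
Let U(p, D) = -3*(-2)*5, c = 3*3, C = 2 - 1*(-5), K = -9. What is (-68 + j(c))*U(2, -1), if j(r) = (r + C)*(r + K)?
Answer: -2040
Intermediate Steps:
C = 7 (C = 2 + 5 = 7)
c = 9
j(r) = (-9 + r)*(7 + r) (j(r) = (r + 7)*(r - 9) = (7 + r)*(-9 + r) = (-9 + r)*(7 + r))
U(p, D) = 30 (U(p, D) = 6*5 = 30)
(-68 + j(c))*U(2, -1) = (-68 + (-63 + 9² - 2*9))*30 = (-68 + (-63 + 81 - 18))*30 = (-68 + 0)*30 = -68*30 = -2040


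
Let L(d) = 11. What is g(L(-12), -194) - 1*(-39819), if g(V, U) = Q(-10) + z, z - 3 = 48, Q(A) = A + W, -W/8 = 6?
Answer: 39812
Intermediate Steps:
W = -48 (W = -8*6 = -48)
Q(A) = -48 + A (Q(A) = A - 48 = -48 + A)
z = 51 (z = 3 + 48 = 51)
g(V, U) = -7 (g(V, U) = (-48 - 10) + 51 = -58 + 51 = -7)
g(L(-12), -194) - 1*(-39819) = -7 - 1*(-39819) = -7 + 39819 = 39812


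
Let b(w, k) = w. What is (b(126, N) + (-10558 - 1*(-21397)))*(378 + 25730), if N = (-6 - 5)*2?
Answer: 286274220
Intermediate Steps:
N = -22 (N = -11*2 = -22)
(b(126, N) + (-10558 - 1*(-21397)))*(378 + 25730) = (126 + (-10558 - 1*(-21397)))*(378 + 25730) = (126 + (-10558 + 21397))*26108 = (126 + 10839)*26108 = 10965*26108 = 286274220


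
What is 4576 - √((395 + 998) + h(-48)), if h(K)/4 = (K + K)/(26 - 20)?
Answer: 4576 - √1329 ≈ 4539.5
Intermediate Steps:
h(K) = 4*K/3 (h(K) = 4*((K + K)/(26 - 20)) = 4*((2*K)/6) = 4*((2*K)*(⅙)) = 4*(K/3) = 4*K/3)
4576 - √((395 + 998) + h(-48)) = 4576 - √((395 + 998) + (4/3)*(-48)) = 4576 - √(1393 - 64) = 4576 - √1329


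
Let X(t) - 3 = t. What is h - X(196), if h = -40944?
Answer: -41143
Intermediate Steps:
X(t) = 3 + t
h - X(196) = -40944 - (3 + 196) = -40944 - 1*199 = -40944 - 199 = -41143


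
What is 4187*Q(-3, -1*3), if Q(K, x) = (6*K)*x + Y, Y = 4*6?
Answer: 326586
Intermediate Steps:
Y = 24
Q(K, x) = 24 + 6*K*x (Q(K, x) = (6*K)*x + 24 = 6*K*x + 24 = 24 + 6*K*x)
4187*Q(-3, -1*3) = 4187*(24 + 6*(-3)*(-1*3)) = 4187*(24 + 6*(-3)*(-3)) = 4187*(24 + 54) = 4187*78 = 326586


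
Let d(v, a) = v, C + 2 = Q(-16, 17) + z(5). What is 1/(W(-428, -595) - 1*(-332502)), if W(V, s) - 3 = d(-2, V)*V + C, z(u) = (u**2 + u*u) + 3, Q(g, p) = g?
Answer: 1/333396 ≈ 2.9994e-6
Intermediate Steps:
z(u) = 3 + 2*u**2 (z(u) = (u**2 + u**2) + 3 = 2*u**2 + 3 = 3 + 2*u**2)
C = 35 (C = -2 + (-16 + (3 + 2*5**2)) = -2 + (-16 + (3 + 2*25)) = -2 + (-16 + (3 + 50)) = -2 + (-16 + 53) = -2 + 37 = 35)
W(V, s) = 38 - 2*V (W(V, s) = 3 + (-2*V + 35) = 3 + (35 - 2*V) = 38 - 2*V)
1/(W(-428, -595) - 1*(-332502)) = 1/((38 - 2*(-428)) - 1*(-332502)) = 1/((38 + 856) + 332502) = 1/(894 + 332502) = 1/333396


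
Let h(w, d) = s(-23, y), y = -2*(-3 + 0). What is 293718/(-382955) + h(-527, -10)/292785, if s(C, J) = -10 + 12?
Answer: -17199091744/22424695935 ≈ -0.76697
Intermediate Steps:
y = 6 (y = -2*(-3) = 6)
s(C, J) = 2
h(w, d) = 2
293718/(-382955) + h(-527, -10)/292785 = 293718/(-382955) + 2/292785 = 293718*(-1/382955) + 2*(1/292785) = -293718/382955 + 2/292785 = -17199091744/22424695935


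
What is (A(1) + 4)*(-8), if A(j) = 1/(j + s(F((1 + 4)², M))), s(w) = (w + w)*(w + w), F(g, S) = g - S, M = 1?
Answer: -73768/2305 ≈ -32.003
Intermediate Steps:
s(w) = 4*w² (s(w) = (2*w)*(2*w) = 4*w²)
A(j) = 1/(2304 + j) (A(j) = 1/(j + 4*((1 + 4)² - 1*1)²) = 1/(j + 4*(5² - 1)²) = 1/(j + 4*(25 - 1)²) = 1/(j + 4*24²) = 1/(j + 4*576) = 1/(j + 2304) = 1/(2304 + j))
(A(1) + 4)*(-8) = (1/(2304 + 1) + 4)*(-8) = (1/2305 + 4)*(-8) = (9221/2305)*(-8) = -73768/2305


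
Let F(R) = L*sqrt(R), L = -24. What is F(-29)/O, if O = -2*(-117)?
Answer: -4*I*sqrt(29)/39 ≈ -0.55232*I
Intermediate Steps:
O = 234
F(R) = -24*sqrt(R)
F(-29)/O = -24*I*sqrt(29)/234 = -24*I*sqrt(29)*(1/234) = -4*I*sqrt(29)/39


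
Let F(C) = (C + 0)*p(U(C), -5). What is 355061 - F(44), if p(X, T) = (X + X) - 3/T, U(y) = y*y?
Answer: 923333/5 ≈ 1.8467e+5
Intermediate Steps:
U(y) = y**2
p(X, T) = -3/T + 2*X (p(X, T) = 2*X - 3/T = -3/T + 2*X)
F(C) = C*(3/5 + 2*C**2) (F(C) = (C + 0)*(-3/(-5) + 2*C**2) = C*(-3*(-1/5) + 2*C**2) = C*(3/5 + 2*C**2))
355061 - F(44) = 355061 - 44*(3 + 10*44**2)/5 = 355061 - 44*(3 + 10*1936)/5 = 355061 - 44*(3 + 19360)/5 = 355061 - 44*19363/5 = 355061 - 1*851972/5 = 355061 - 851972/5 = 923333/5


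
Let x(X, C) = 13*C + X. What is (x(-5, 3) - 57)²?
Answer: 529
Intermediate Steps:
x(X, C) = X + 13*C
(x(-5, 3) - 57)² = ((-5 + 13*3) - 57)² = ((-5 + 39) - 57)² = (34 - 57)² = (-23)² = 529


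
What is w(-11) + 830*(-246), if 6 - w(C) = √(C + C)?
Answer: -204174 - I*√22 ≈ -2.0417e+5 - 4.6904*I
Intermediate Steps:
w(C) = 6 - √2*√C (w(C) = 6 - √(C + C) = 6 - √(2*C) = 6 - √2*√C)
w(-11) + 830*(-246) = (6 - √2*√(-11)) + 830*(-246) = (6 - √2*I*√11) - 204180 = (6 - I*√22) - 204180 = -204174 - I*√22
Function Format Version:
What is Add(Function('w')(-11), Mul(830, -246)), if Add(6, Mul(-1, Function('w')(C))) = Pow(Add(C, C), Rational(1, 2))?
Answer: Add(-204174, Mul(-1, I, Pow(22, Rational(1, 2)))) ≈ Add(-2.0417e+5, Mul(-4.6904, I))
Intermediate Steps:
Function('w')(C) = Add(6, Mul(-1, Pow(2, Rational(1, 2)), Pow(C, Rational(1, 2)))) (Function('w')(C) = Add(6, Mul(-1, Pow(Add(C, C), Rational(1, 2)))) = Add(6, Mul(-1, Pow(Mul(2, C), Rational(1, 2)))) = Add(6, Mul(-1, Mul(Pow(2, Rational(1, 2)), Pow(C, Rational(1, 2))))) = Add(6, Mul(-1, Pow(2, Rational(1, 2)), Pow(C, Rational(1, 2)))))
Add(Function('w')(-11), Mul(830, -246)) = Add(Add(6, Mul(-1, Pow(2, Rational(1, 2)), Pow(-11, Rational(1, 2)))), Mul(830, -246)) = Add(Add(6, Mul(-1, Pow(2, Rational(1, 2)), Mul(I, Pow(11, Rational(1, 2))))), -204180) = Add(Add(6, Mul(-1, I, Pow(22, Rational(1, 2)))), -204180) = Add(-204174, Mul(-1, I, Pow(22, Rational(1, 2))))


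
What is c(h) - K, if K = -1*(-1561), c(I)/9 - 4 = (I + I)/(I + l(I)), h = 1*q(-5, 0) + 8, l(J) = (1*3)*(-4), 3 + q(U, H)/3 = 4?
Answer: -1723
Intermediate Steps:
q(U, H) = 3 (q(U, H) = -9 + 3*4 = -9 + 12 = 3)
l(J) = -12 (l(J) = 3*(-4) = -12)
h = 11 (h = 1*3 + 8 = 3 + 8 = 11)
c(I) = 36 + 18*I/(-12 + I) (c(I) = 36 + 9*((I + I)/(I - 12)) = 36 + 9*((2*I)/(-12 + I)) = 36 + 9*(2*I/(-12 + I)) = 36 + 18*I/(-12 + I))
K = 1561
c(h) - K = 54*(-8 + 11)/(-12 + 11) - 1*1561 = 54*3/(-1) - 1561 = 54*(-1)*3 - 1561 = -162 - 1561 = -1723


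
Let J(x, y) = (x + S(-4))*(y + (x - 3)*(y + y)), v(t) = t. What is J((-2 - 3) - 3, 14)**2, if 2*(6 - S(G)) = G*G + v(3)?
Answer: 11431161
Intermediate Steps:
S(G) = 9/2 - G**2/2 (S(G) = 6 - (G*G + 3)/2 = 6 - (G**2 + 3)/2 = 6 - (3 + G**2)/2 = 6 + (-3/2 - G**2/2) = 9/2 - G**2/2)
J(x, y) = (-7/2 + x)*(y + 2*y*(-3 + x)) (J(x, y) = (x + (9/2 - 1/2*(-4)**2))*(y + (x - 3)*(y + y)) = (x + (9/2 - 1/2*16))*(y + (-3 + x)*(2*y)) = (x + (9/2 - 8))*(y + 2*y*(-3 + x)) = (x - 7/2)*(y + 2*y*(-3 + x)) = (-7/2 + x)*(y + 2*y*(-3 + x)))
J((-2 - 3) - 3, 14)**2 = ((1/2)*14*(35 - 24*((-2 - 3) - 3) + 4*((-2 - 3) - 3)**2))**2 = ((1/2)*14*(35 - 24*(-5 - 3) + 4*(-5 - 3)**2))**2 = ((1/2)*14*(35 - 24*(-8) + 4*(-8)**2))**2 = ((1/2)*14*(35 + 192 + 4*64))**2 = ((1/2)*14*(35 + 192 + 256))**2 = ((1/2)*14*483)**2 = 3381**2 = 11431161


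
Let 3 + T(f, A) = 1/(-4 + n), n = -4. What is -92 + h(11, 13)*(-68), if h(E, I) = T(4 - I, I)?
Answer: 241/2 ≈ 120.50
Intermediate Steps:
T(f, A) = -25/8 (T(f, A) = -3 + 1/(-4 - 4) = -3 + 1/(-8) = -3 - 1/8 = -25/8)
h(E, I) = -25/8
-92 + h(11, 13)*(-68) = -92 - 25/8*(-68) = -92 + 425/2 = 241/2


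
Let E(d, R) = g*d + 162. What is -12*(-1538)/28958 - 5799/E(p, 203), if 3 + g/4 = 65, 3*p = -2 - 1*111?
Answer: 506011827/398722702 ≈ 1.2691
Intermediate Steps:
p = -113/3 (p = (-2 - 1*111)/3 = (-2 - 111)/3 = (⅓)*(-113) = -113/3 ≈ -37.667)
g = 248 (g = -12 + 4*65 = -12 + 260 = 248)
E(d, R) = 162 + 248*d (E(d, R) = 248*d + 162 = 162 + 248*d)
-12*(-1538)/28958 - 5799/E(p, 203) = -12*(-1538)/28958 - 5799/(162 + 248*(-113/3)) = 18456*(1/28958) - 5799/(162 - 28024/3) = 9228/14479 - 5799/(-27538/3) = 9228/14479 - 5799*(-3/27538) = 9228/14479 + 17397/27538 = 506011827/398722702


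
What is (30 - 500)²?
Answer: 220900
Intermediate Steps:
(30 - 500)² = (-470)² = 220900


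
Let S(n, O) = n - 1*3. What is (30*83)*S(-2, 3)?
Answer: -12450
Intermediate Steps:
S(n, O) = -3 + n (S(n, O) = n - 3 = -3 + n)
(30*83)*S(-2, 3) = (30*83)*(-3 - 2) = 2490*(-5) = -12450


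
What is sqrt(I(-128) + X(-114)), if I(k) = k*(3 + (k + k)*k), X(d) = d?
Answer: I*sqrt(4194802) ≈ 2048.1*I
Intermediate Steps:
I(k) = k*(3 + 2*k**2) (I(k) = k*(3 + (2*k)*k) = k*(3 + 2*k**2))
sqrt(I(-128) + X(-114)) = sqrt(-128*(3 + 2*(-128)**2) - 114) = sqrt(-128*(3 + 2*16384) - 114) = sqrt(-128*(3 + 32768) - 114) = sqrt(-128*32771 - 114) = sqrt(-4194688 - 114) = sqrt(-4194802) = I*sqrt(4194802)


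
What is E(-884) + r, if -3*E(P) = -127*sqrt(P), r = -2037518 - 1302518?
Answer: -3340036 + 254*I*sqrt(221)/3 ≈ -3.34e+6 + 1258.7*I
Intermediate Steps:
r = -3340036
E(P) = 127*sqrt(P)/3 (E(P) = -(-127)*sqrt(P)/3 = 127*sqrt(P)/3)
E(-884) + r = 127*sqrt(-884)/3 - 3340036 = 127*(2*I*sqrt(221))/3 - 3340036 = 254*I*sqrt(221)/3 - 3340036 = -3340036 + 254*I*sqrt(221)/3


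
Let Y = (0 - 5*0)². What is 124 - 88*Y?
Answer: 124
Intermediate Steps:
Y = 0 (Y = (0 + 0)² = 0² = 0)
124 - 88*Y = 124 - 88*0 = 124 + 0 = 124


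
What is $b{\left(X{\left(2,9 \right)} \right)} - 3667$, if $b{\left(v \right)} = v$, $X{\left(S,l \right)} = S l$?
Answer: $-3649$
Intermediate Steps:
$b{\left(X{\left(2,9 \right)} \right)} - 3667 = 2 \cdot 9 - 3667 = 18 - 3667 = -3649$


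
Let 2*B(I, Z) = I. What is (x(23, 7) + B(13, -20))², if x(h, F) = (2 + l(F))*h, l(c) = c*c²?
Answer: 252269689/4 ≈ 6.3067e+7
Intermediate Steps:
B(I, Z) = I/2
l(c) = c³
x(h, F) = h*(2 + F³) (x(h, F) = (2 + F³)*h = h*(2 + F³))
(x(23, 7) + B(13, -20))² = (23*(2 + 7³) + (½)*13)² = (23*(2 + 343) + 13/2)² = (23*345 + 13/2)² = (7935 + 13/2)² = (15883/2)² = 252269689/4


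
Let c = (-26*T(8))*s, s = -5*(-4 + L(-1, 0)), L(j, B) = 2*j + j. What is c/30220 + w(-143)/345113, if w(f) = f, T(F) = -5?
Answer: 156594269/1042931486 ≈ 0.15015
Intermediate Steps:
L(j, B) = 3*j
s = 35 (s = -5*(-4 + 3*(-1)) = -5*(-4 - 3) = -5*(-7) = 35)
c = 4550 (c = -26*(-5)*35 = 130*35 = 4550)
c/30220 + w(-143)/345113 = 4550/30220 - 143/345113 = 4550*(1/30220) - 143*1/345113 = 455/3022 - 143/345113 = 156594269/1042931486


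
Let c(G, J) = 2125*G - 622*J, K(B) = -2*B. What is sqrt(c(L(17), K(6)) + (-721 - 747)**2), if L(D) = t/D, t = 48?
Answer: 2*sqrt(542122) ≈ 1472.6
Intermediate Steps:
L(D) = 48/D
c(G, J) = -622*J + 2125*G
sqrt(c(L(17), K(6)) + (-721 - 747)**2) = sqrt((-(-1244)*6 + 2125*(48/17)) + (-721 - 747)**2) = sqrt((-622*(-12) + 2125*(48*(1/17))) + (-1468)**2) = sqrt((7464 + 2125*(48/17)) + 2155024) = sqrt((7464 + 6000) + 2155024) = sqrt(13464 + 2155024) = sqrt(2168488) = 2*sqrt(542122)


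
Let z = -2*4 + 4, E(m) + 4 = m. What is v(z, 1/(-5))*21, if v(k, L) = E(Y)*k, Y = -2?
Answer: 504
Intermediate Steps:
E(m) = -4 + m
z = -4 (z = -8 + 4 = -4)
v(k, L) = -6*k (v(k, L) = (-4 - 2)*k = -6*k)
v(z, 1/(-5))*21 = -6*(-4)*21 = 24*21 = 504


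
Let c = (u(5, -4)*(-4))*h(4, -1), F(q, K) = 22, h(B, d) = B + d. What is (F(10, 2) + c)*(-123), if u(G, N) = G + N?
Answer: -1230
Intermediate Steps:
c = -12 (c = ((5 - 4)*(-4))*(4 - 1) = (1*(-4))*3 = -4*3 = -12)
(F(10, 2) + c)*(-123) = (22 - 12)*(-123) = 10*(-123) = -1230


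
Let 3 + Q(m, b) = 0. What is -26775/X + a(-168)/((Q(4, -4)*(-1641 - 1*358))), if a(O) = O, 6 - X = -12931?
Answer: -3191041/1521239 ≈ -2.0977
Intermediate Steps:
Q(m, b) = -3 (Q(m, b) = -3 + 0 = -3)
X = 12937 (X = 6 - 1*(-12931) = 6 + 12931 = 12937)
-26775/X + a(-168)/((Q(4, -4)*(-1641 - 1*358))) = -26775/12937 - 168*(-1/(3*(-1641 - 1*358))) = -26775*1/12937 - 168*(-1/(3*(-1641 - 358))) = -1575/761 - 168/((-3*(-1999))) = -1575/761 - 168/5997 = -1575/761 - 168*1/5997 = -1575/761 - 56/1999 = -3191041/1521239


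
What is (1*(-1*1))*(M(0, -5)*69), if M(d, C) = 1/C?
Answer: 69/5 ≈ 13.800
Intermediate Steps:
(1*(-1*1))*(M(0, -5)*69) = (1*(-1*1))*(69/(-5)) = (1*(-1))*(-⅕*69) = -1*(-69/5) = 69/5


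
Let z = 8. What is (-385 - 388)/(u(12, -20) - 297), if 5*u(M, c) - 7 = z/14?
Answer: 27055/10342 ≈ 2.6160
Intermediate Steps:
u(M, c) = 53/35 (u(M, c) = 7/5 + (8/14)/5 = 7/5 + (8*(1/14))/5 = 7/5 + (⅕)*(4/7) = 7/5 + 4/35 = 53/35)
(-385 - 388)/(u(12, -20) - 297) = (-385 - 388)/(53/35 - 297) = -773/(-10342/35) = -773*(-35/10342) = 27055/10342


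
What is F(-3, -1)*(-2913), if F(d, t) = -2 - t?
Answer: 2913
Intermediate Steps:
F(-3, -1)*(-2913) = (-2 - 1*(-1))*(-2913) = (-2 + 1)*(-2913) = -1*(-2913) = 2913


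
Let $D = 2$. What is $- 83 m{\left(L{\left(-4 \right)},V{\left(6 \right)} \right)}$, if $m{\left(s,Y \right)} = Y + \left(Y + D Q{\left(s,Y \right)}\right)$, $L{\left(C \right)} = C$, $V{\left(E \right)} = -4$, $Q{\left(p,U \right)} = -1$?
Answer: $830$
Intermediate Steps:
$m{\left(s,Y \right)} = -2 + 2 Y$ ($m{\left(s,Y \right)} = Y + \left(Y + 2 \left(-1\right)\right) = Y + \left(Y - 2\right) = Y + \left(-2 + Y\right) = -2 + 2 Y$)
$- 83 m{\left(L{\left(-4 \right)},V{\left(6 \right)} \right)} = - 83 \left(-2 + 2 \left(-4\right)\right) = - 83 \left(-2 - 8\right) = \left(-83\right) \left(-10\right) = 830$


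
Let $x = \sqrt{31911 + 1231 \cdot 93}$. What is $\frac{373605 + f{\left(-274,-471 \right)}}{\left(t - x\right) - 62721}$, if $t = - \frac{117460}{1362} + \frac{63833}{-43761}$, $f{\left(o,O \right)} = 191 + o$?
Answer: $- \frac{42871474169466465641548}{7208682791275407517737} + \frac{2047716694364526761 \sqrt{16266}}{7208682791275407517737} \approx -5.911$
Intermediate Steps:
$x = 3 \sqrt{16266}$ ($x = \sqrt{31911 + 114483} = \sqrt{146394} = 3 \sqrt{16266} \approx 382.61$)
$t = - \frac{290394867}{3311249}$ ($t = \left(-117460\right) \frac{1}{1362} + 63833 \left(- \frac{1}{43761}\right) = - \frac{58730}{681} - \frac{63833}{43761} = - \frac{290394867}{3311249} \approx -87.699$)
$\frac{373605 + f{\left(-274,-471 \right)}}{\left(t - x\right) - 62721} = \frac{373605 + \left(191 - 274\right)}{\left(- \frac{290394867}{3311249} - 3 \sqrt{16266}\right) - 62721} = \frac{373605 - 83}{\left(- \frac{290394867}{3311249} - 3 \sqrt{16266}\right) - 62721} = \frac{373522}{- \frac{207975243396}{3311249} - 3 \sqrt{16266}}$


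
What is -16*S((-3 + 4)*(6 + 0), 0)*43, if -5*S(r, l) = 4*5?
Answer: 2752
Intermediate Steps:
S(r, l) = -4 (S(r, l) = -4*5/5 = -1/5*20 = -4)
-16*S((-3 + 4)*(6 + 0), 0)*43 = -16*(-4)*43 = 64*43 = 2752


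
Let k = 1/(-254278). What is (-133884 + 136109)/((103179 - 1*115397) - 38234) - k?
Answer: -282859049/6414416828 ≈ -0.044097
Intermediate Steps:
k = -1/254278 ≈ -3.9327e-6
(-133884 + 136109)/((103179 - 1*115397) - 38234) - k = (-133884 + 136109)/((103179 - 1*115397) - 38234) - 1*(-1/254278) = 2225/((103179 - 115397) - 38234) + 1/254278 = 2225/(-12218 - 38234) + 1/254278 = 2225/(-50452) + 1/254278 = 2225*(-1/50452) + 1/254278 = -2225/50452 + 1/254278 = -282859049/6414416828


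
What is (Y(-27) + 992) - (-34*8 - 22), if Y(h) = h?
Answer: 1259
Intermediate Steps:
(Y(-27) + 992) - (-34*8 - 22) = (-27 + 992) - (-34*8 - 22) = 965 - (-272 - 22) = 965 - 1*(-294) = 965 + 294 = 1259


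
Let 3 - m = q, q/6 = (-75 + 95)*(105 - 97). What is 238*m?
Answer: -227766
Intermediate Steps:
q = 960 (q = 6*((-75 + 95)*(105 - 97)) = 6*(20*8) = 6*160 = 960)
m = -957 (m = 3 - 1*960 = 3 - 960 = -957)
238*m = 238*(-957) = -227766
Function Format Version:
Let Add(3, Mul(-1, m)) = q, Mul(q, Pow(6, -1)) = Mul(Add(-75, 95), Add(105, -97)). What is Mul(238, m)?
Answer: -227766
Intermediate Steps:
q = 960 (q = Mul(6, Mul(Add(-75, 95), Add(105, -97))) = Mul(6, Mul(20, 8)) = Mul(6, 160) = 960)
m = -957 (m = Add(3, Mul(-1, 960)) = Add(3, -960) = -957)
Mul(238, m) = Mul(238, -957) = -227766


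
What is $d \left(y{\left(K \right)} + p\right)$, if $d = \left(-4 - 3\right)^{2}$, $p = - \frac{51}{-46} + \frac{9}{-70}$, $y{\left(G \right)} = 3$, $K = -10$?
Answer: $\frac{22428}{115} \approx 195.03$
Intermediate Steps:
$p = \frac{789}{805}$ ($p = \left(-51\right) \left(- \frac{1}{46}\right) + 9 \left(- \frac{1}{70}\right) = \frac{51}{46} - \frac{9}{70} = \frac{789}{805} \approx 0.98012$)
$d = 49$ ($d = \left(-4 - 3\right)^{2} = \left(-7\right)^{2} = 49$)
$d \left(y{\left(K \right)} + p\right) = 49 \left(3 + \frac{789}{805}\right) = 49 \cdot \frac{3204}{805} = \frac{22428}{115}$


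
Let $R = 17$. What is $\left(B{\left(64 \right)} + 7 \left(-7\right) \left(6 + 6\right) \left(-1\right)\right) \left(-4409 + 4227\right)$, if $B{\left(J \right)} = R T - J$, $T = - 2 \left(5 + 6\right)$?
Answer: $-27300$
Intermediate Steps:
$T = -22$ ($T = \left(-2\right) 11 = -22$)
$B{\left(J \right)} = -374 - J$ ($B{\left(J \right)} = 17 \left(-22\right) - J = -374 - J$)
$\left(B{\left(64 \right)} + 7 \left(-7\right) \left(6 + 6\right) \left(-1\right)\right) \left(-4409 + 4227\right) = \left(\left(-374 - 64\right) + 7 \left(-7\right) \left(6 + 6\right) \left(-1\right)\right) \left(-4409 + 4227\right) = \left(\left(-374 - 64\right) - 49 \cdot 12 \left(-1\right)\right) \left(-182\right) = \left(-438 - -588\right) \left(-182\right) = \left(-438 + 588\right) \left(-182\right) = 150 \left(-182\right) = -27300$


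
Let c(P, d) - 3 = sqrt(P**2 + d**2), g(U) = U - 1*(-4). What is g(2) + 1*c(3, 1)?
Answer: 9 + sqrt(10) ≈ 12.162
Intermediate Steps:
g(U) = 4 + U (g(U) = U + 4 = 4 + U)
c(P, d) = 3 + sqrt(P**2 + d**2)
g(2) + 1*c(3, 1) = (4 + 2) + 1*(3 + sqrt(3**2 + 1**2)) = 6 + 1*(3 + sqrt(9 + 1)) = 6 + 1*(3 + sqrt(10)) = 6 + (3 + sqrt(10)) = 9 + sqrt(10)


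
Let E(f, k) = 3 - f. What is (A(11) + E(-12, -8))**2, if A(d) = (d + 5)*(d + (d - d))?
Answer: 36481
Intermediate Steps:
A(d) = d*(5 + d) (A(d) = (5 + d)*(d + 0) = (5 + d)*d = d*(5 + d))
(A(11) + E(-12, -8))**2 = (11*(5 + 11) + (3 - 1*(-12)))**2 = (11*16 + (3 + 12))**2 = (176 + 15)**2 = 191**2 = 36481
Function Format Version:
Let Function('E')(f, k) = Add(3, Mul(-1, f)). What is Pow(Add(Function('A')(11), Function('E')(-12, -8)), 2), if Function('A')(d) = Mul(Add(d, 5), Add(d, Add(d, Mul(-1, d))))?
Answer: 36481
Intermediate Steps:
Function('A')(d) = Mul(d, Add(5, d)) (Function('A')(d) = Mul(Add(5, d), Add(d, 0)) = Mul(Add(5, d), d) = Mul(d, Add(5, d)))
Pow(Add(Function('A')(11), Function('E')(-12, -8)), 2) = Pow(Add(Mul(11, Add(5, 11)), Add(3, Mul(-1, -12))), 2) = Pow(Add(Mul(11, 16), Add(3, 12)), 2) = Pow(Add(176, 15), 2) = Pow(191, 2) = 36481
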